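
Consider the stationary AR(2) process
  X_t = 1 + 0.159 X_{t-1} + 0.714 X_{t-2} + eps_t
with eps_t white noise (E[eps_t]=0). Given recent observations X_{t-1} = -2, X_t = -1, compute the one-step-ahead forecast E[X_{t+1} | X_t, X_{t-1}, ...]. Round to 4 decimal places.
E[X_{t+1} \mid \mathcal F_t] = -0.5870

For an AR(p) model X_t = c + sum_i phi_i X_{t-i} + eps_t, the
one-step-ahead conditional mean is
  E[X_{t+1} | X_t, ...] = c + sum_i phi_i X_{t+1-i}.
Substitute known values:
  E[X_{t+1} | ...] = 1 + (0.159) * (-1) + (0.714) * (-2)
                   = -0.5870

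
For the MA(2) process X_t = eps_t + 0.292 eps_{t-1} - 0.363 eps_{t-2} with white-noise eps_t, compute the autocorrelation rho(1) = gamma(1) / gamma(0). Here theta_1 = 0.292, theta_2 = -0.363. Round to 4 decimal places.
\rho(1) = 0.1528

For an MA(q) process with theta_0 = 1, the autocovariance is
  gamma(k) = sigma^2 * sum_{i=0..q-k} theta_i * theta_{i+k},
and rho(k) = gamma(k) / gamma(0). Sigma^2 cancels.
  numerator   = (1)*(0.292) + (0.292)*(-0.363) = 0.186004.
  denominator = (1)^2 + (0.292)^2 + (-0.363)^2 = 1.217033.
  rho(1) = 0.186004 / 1.217033 = 0.1528.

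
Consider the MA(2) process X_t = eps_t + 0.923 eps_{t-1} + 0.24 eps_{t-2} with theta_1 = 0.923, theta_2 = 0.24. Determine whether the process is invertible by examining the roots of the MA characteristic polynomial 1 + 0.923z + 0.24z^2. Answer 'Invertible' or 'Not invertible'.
\text{Invertible}

The MA(q) characteristic polynomial is P(z) = 1 + 0.923z + 0.24z^2.
Invertibility requires all roots to lie outside the unit circle, i.e. |z| > 1 for every root.
Set 1 + (0.923) z + (0.24) z^2 = 0, i.e. a z^2 + b z + c = 0 with a = 0.24, b = 0.923, c = 1.
Discriminant D = b^2 - 4ac = (0.923)^2 - 4*(0.24)*1 = 0.851929 - (0.96) = -0.108071.
D < 0, so the roots are the complex-conjugate pair z = (-b +/- i sqrt(-D)) / (2a) = -1.9229 +/- 0.6849i.
For a conjugate pair |z|^2 = z * conj(z) = (product of roots) = c/a = 1/(0.24) = 4.166667, so |z| = sqrt(4.166667) = 2.0412 for both roots.
Moduli of all roots: 2.0412, 2.0412.
All moduli strictly greater than 1? Yes.
Verdict: Invertible.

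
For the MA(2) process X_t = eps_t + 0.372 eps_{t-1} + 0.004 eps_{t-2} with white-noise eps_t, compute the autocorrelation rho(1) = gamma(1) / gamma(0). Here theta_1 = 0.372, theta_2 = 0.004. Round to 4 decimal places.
\rho(1) = 0.3281

For an MA(q) process with theta_0 = 1, the autocovariance is
  gamma(k) = sigma^2 * sum_{i=0..q-k} theta_i * theta_{i+k},
and rho(k) = gamma(k) / gamma(0). Sigma^2 cancels.
  numerator   = (1)*(0.372) + (0.372)*(0.004) = 0.373488.
  denominator = (1)^2 + (0.372)^2 + (0.004)^2 = 1.1384.
  rho(1) = 0.373488 / 1.1384 = 0.3281.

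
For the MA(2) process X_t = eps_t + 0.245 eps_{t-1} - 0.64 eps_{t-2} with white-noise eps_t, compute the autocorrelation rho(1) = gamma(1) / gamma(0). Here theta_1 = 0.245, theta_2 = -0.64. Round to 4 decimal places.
\rho(1) = 0.0600

For an MA(q) process with theta_0 = 1, the autocovariance is
  gamma(k) = sigma^2 * sum_{i=0..q-k} theta_i * theta_{i+k},
and rho(k) = gamma(k) / gamma(0). Sigma^2 cancels.
  numerator   = (1)*(0.245) + (0.245)*(-0.64) = 0.0882.
  denominator = (1)^2 + (0.245)^2 + (-0.64)^2 = 1.469625.
  rho(1) = 0.0882 / 1.469625 = 0.0600.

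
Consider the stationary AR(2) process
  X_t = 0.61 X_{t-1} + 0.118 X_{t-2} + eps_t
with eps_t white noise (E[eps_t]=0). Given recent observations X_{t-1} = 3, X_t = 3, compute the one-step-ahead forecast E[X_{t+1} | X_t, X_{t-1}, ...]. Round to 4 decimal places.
E[X_{t+1} \mid \mathcal F_t] = 2.1840

For an AR(p) model X_t = c + sum_i phi_i X_{t-i} + eps_t, the
one-step-ahead conditional mean is
  E[X_{t+1} | X_t, ...] = c + sum_i phi_i X_{t+1-i}.
Substitute known values:
  E[X_{t+1} | ...] = (0.61) * (3) + (0.118) * (3)
                   = 2.1840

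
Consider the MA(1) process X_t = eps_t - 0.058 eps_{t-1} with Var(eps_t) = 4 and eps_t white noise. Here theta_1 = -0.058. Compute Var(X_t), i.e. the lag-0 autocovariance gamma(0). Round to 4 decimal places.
\gamma(0) = 4.0135

For an MA(q) process X_t = eps_t + sum_i theta_i eps_{t-i} with
Var(eps_t) = sigma^2, the variance is
  gamma(0) = sigma^2 * (1 + sum_i theta_i^2).
  sum_i theta_i^2 = (-0.058)^2 = 0.003364.
  gamma(0) = 4 * (1 + 0.003364) = 4 * 1.003364 = 4.013456, which rounds to 4.0135.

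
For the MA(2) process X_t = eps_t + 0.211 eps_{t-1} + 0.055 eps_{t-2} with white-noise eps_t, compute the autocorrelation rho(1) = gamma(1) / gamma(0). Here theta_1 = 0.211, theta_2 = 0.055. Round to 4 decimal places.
\rho(1) = 0.2125

For an MA(q) process with theta_0 = 1, the autocovariance is
  gamma(k) = sigma^2 * sum_{i=0..q-k} theta_i * theta_{i+k},
and rho(k) = gamma(k) / gamma(0). Sigma^2 cancels.
  numerator   = (1)*(0.211) + (0.211)*(0.055) = 0.222605.
  denominator = (1)^2 + (0.211)^2 + (0.055)^2 = 1.047546.
  rho(1) = 0.222605 / 1.047546 = 0.2125.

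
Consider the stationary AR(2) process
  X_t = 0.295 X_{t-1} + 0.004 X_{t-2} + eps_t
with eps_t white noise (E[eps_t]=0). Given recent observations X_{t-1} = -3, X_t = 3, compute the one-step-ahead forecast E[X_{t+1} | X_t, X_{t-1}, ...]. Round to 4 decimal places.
E[X_{t+1} \mid \mathcal F_t] = 0.8730

For an AR(p) model X_t = c + sum_i phi_i X_{t-i} + eps_t, the
one-step-ahead conditional mean is
  E[X_{t+1} | X_t, ...] = c + sum_i phi_i X_{t+1-i}.
Substitute known values:
  E[X_{t+1} | ...] = (0.295) * (3) + (0.004) * (-3)
                   = 0.8730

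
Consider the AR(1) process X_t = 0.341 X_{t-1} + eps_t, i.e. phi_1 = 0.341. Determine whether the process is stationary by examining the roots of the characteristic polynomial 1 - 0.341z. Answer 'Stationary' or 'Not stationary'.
\text{Stationary}

The AR(p) characteristic polynomial is P(z) = 1 - 0.341z.
Stationarity requires all roots to lie outside the unit circle, i.e. |z| > 1 for every root.
This is linear in z: 1 + (-0.341) z = 0  =>  z = -1/(-0.341) = 2.932551,  |z| = 2.932551.
Moduli of all roots: 2.9326.
All moduli strictly greater than 1? Yes.
Verdict: Stationary.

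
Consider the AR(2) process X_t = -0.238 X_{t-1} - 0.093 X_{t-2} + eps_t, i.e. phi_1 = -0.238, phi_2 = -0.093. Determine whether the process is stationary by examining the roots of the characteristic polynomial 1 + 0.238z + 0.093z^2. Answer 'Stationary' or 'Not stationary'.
\text{Stationary}

The AR(p) characteristic polynomial is P(z) = 1 + 0.238z + 0.093z^2.
Stationarity requires all roots to lie outside the unit circle, i.e. |z| > 1 for every root.
Set 1 + (0.238) z + (0.093) z^2 = 0, i.e. a z^2 + b z + c = 0 with a = 0.093, b = 0.238, c = 1.
Discriminant D = b^2 - 4ac = (0.238)^2 - 4*(0.093)*1 = 0.056644 - (0.372) = -0.315356.
D < 0, so the roots are the complex-conjugate pair z = (-b +/- i sqrt(-D)) / (2a) = -1.2796 +/- 3.0192i.
For a conjugate pair |z|^2 = z * conj(z) = (product of roots) = c/a = 1/(0.093) = 10.752688, so |z| = sqrt(10.752688) = 3.2791 for both roots.
Moduli of all roots: 3.2791, 3.2791.
All moduli strictly greater than 1? Yes.
Verdict: Stationary.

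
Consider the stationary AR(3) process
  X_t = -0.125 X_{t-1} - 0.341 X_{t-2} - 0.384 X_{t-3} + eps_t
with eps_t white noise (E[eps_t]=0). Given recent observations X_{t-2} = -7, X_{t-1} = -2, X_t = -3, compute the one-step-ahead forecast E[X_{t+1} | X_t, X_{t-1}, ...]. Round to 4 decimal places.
E[X_{t+1} \mid \mathcal F_t] = 3.7450

For an AR(p) model X_t = c + sum_i phi_i X_{t-i} + eps_t, the
one-step-ahead conditional mean is
  E[X_{t+1} | X_t, ...] = c + sum_i phi_i X_{t+1-i}.
Substitute known values:
  E[X_{t+1} | ...] = (-0.125) * (-3) + (-0.341) * (-2) + (-0.384) * (-7)
                   = 3.7450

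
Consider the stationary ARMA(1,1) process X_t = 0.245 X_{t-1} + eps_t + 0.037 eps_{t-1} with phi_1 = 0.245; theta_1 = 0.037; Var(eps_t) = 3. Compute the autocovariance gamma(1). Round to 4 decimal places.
\gamma(1) = 0.9082

Multiply the model equation by X_{t-k} and take expectations. With theta_0 = psi_0 = 1 and psi_j the MA(infinity) weights, this gives
  gamma(k) - sum_i phi_i gamma(k-i) = c_k,
  c_k = sigma^2 * sum_{j=k..q} theta_j psi_{j-k}   (c_k = 0 for k > q),
using gamma(-m) = gamma(m).
psi-weights needed (psi_j = theta_j + sum_i phi_i psi_{j-i}):
  psi_1 = theta_1 + phi_1 = 0.037 + (0.245) = 0.282
Right-hand sides:
  c_0 = sigma^2 (1 + theta_1 psi_1) = 3 * (1 + (0.037)(0.282)) = 3 * 1.010434 = 3.031302
  c_1 = sigma^2 theta_1 = 3 * (0.037) = 0.111
  c_2 = 0
Equations for k = 0 and k = 1 (AR order 1):
  gamma(0) = phi_1 gamma(1) + c_0
  gamma(1) = phi_1 gamma(0) + c_1
Substituting the second into the first: gamma(0) (1 - phi_1^2) = c_0 + phi_1 c_1, so
  gamma(0) = (c_0 + phi_1 c_1) / (1 - phi_1^2) = (3.031302 + (0.245)(0.111)) / (1 - (0.245)^2) = 3.058497 / 0.939975 = 3.253807.
  gamma(1) = phi_1 gamma(0) + c_1 = (0.245)(3.253807) + (0.111) = 0.908183.
Therefore gamma(1) = 0.9082 (to 4 decimal places).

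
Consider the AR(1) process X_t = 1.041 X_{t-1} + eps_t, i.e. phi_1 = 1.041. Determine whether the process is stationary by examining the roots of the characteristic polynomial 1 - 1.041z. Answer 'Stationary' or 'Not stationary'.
\text{Not stationary}

The AR(p) characteristic polynomial is P(z) = 1 - 1.041z.
Stationarity requires all roots to lie outside the unit circle, i.e. |z| > 1 for every root.
This is linear in z: 1 + (-1.041) z = 0  =>  z = -1/(-1.041) = 0.960615,  |z| = 0.960615.
Moduli of all roots: 0.9606.
All moduli strictly greater than 1? No.
Verdict: Not stationary.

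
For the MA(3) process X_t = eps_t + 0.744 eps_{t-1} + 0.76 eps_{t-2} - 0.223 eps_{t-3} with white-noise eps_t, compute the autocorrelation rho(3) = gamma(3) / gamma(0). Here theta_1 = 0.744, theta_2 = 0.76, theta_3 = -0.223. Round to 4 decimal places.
\rho(3) = -0.1023

For an MA(q) process with theta_0 = 1, the autocovariance is
  gamma(k) = sigma^2 * sum_{i=0..q-k} theta_i * theta_{i+k},
and rho(k) = gamma(k) / gamma(0). Sigma^2 cancels.
  numerator   = (1)*(-0.223) = -0.223.
  denominator = (1)^2 + (0.744)^2 + (0.76)^2 + (-0.223)^2 = 2.180865.
  rho(3) = -0.223 / 2.180865 = -0.1023.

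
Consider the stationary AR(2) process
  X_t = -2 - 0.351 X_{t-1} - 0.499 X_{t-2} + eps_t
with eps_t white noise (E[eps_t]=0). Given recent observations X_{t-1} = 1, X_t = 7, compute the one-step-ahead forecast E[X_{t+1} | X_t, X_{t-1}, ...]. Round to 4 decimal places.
E[X_{t+1} \mid \mathcal F_t] = -4.9560

For an AR(p) model X_t = c + sum_i phi_i X_{t-i} + eps_t, the
one-step-ahead conditional mean is
  E[X_{t+1} | X_t, ...] = c + sum_i phi_i X_{t+1-i}.
Substitute known values:
  E[X_{t+1} | ...] = -2 + (-0.351) * (7) + (-0.499) * (1)
                   = -4.9560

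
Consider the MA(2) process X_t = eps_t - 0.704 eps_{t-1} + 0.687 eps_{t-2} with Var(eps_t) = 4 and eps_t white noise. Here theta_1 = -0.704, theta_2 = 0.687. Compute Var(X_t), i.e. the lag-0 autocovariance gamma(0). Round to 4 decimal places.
\gamma(0) = 7.8703

For an MA(q) process X_t = eps_t + sum_i theta_i eps_{t-i} with
Var(eps_t) = sigma^2, the variance is
  gamma(0) = sigma^2 * (1 + sum_i theta_i^2).
  sum_i theta_i^2 = (-0.704)^2 + (0.687)^2 = 0.495616 + 0.471969 = 0.967585.
  gamma(0) = 4 * (1 + 0.967585) = 4 * 1.967585 = 7.87034, which rounds to 7.8703.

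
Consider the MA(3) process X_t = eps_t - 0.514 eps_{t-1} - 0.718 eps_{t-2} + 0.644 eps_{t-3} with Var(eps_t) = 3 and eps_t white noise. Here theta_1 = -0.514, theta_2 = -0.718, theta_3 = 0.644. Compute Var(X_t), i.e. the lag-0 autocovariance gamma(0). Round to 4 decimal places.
\gamma(0) = 6.5834

For an MA(q) process X_t = eps_t + sum_i theta_i eps_{t-i} with
Var(eps_t) = sigma^2, the variance is
  gamma(0) = sigma^2 * (1 + sum_i theta_i^2).
  sum_i theta_i^2 = (-0.514)^2 + (-0.718)^2 + (0.644)^2 = 0.264196 + 0.515524 + 0.414736 = 1.194456.
  gamma(0) = 3 * (1 + 1.194456) = 3 * 2.194456 = 6.583368, which rounds to 6.5834.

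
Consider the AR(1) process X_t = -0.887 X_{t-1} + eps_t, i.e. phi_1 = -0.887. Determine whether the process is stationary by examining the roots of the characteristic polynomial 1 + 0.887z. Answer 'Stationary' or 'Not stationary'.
\text{Stationary}

The AR(p) characteristic polynomial is P(z) = 1 + 0.887z.
Stationarity requires all roots to lie outside the unit circle, i.e. |z| > 1 for every root.
This is linear in z: 1 + (0.887) z = 0  =>  z = -1/(0.887) = -1.127396,  |z| = 1.127396.
Moduli of all roots: 1.1274.
All moduli strictly greater than 1? Yes.
Verdict: Stationary.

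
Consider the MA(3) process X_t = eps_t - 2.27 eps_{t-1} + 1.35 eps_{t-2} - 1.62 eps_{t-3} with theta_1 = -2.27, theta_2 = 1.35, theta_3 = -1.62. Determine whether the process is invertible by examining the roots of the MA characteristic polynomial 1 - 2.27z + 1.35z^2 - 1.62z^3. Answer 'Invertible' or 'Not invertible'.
\text{Not invertible}

The MA(q) characteristic polynomial is P(z) = 1 - 2.27z + 1.35z^2 - 1.62z^3.
Invertibility requires all roots to lie outside the unit circle, i.e. |z| > 1 for every root.
Degree 3: look for a simple real root z0 first, then factor out (1 - z/z0) and solve the remaining quadratic.
Testing z0 = 0.5: P(0.5) = 1 + (-2.27)(0.5) + (1.35)(0.5)^2 + (-1.62)(0.5)^3
  = 1 + (-1.135) + (0.3375) + (-0.2025) = 0.  So z_0 = 0.5 is a root, |z_0| = 0.5.
Divide out the factor (1 - 2 z) = (1 - z/z0) (since 1/z0 = 2):
  P(z) = (1 - 2 z)(1 + (-0.27) z + (0.81) z^2)
  [check: z-coef -0.27 - (2) = -2.27; z^2-coef 0.81 - (2)(-0.27) = 1.35; z^3-coef -(2)(0.81) = -1.62.]
Remaining roots from the quadratic factor 1 + (-0.27) z + (0.81) z^2:
  Set 1 + (-0.27) z + (0.81) z^2 = 0, i.e. a z^2 + b z + c = 0 with a = 0.81, b = -0.27, c = 1.
  Discriminant D = b^2 - 4ac = (-0.27)^2 - 4*(0.81)*1 = 0.0729 - (3.24) = -3.1671.
  D < 0, so the roots are the complex-conjugate pair z = (-b +/- i sqrt(-D)) / (2a) = 0.1667 +/- 1.0985i.
  For a conjugate pair |z|^2 = z * conj(z) = (product of roots) = c/a = 1/(0.81) = 1.234568, so |z| = sqrt(1.234568) = 1.1111 for both roots.
Moduli of all roots: 0.5000, 1.1111, 1.1111.
All moduli strictly greater than 1? No.
Verdict: Not invertible.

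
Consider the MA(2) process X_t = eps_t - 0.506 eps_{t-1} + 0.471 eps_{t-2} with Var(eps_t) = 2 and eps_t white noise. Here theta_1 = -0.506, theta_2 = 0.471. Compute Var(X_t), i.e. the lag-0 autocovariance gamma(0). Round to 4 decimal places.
\gamma(0) = 2.9558

For an MA(q) process X_t = eps_t + sum_i theta_i eps_{t-i} with
Var(eps_t) = sigma^2, the variance is
  gamma(0) = sigma^2 * (1 + sum_i theta_i^2).
  sum_i theta_i^2 = (-0.506)^2 + (0.471)^2 = 0.256036 + 0.221841 = 0.477877.
  gamma(0) = 2 * (1 + 0.477877) = 2 * 1.477877 = 2.955754, which rounds to 2.9558.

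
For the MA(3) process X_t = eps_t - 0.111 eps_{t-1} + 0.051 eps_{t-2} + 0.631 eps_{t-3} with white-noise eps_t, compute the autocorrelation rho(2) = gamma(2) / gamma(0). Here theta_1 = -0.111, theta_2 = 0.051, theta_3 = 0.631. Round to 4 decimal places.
\rho(2) = -0.0135

For an MA(q) process with theta_0 = 1, the autocovariance is
  gamma(k) = sigma^2 * sum_{i=0..q-k} theta_i * theta_{i+k},
and rho(k) = gamma(k) / gamma(0). Sigma^2 cancels.
  numerator   = (1)*(0.051) + (-0.111)*(0.631) = -0.019041.
  denominator = (1)^2 + (-0.111)^2 + (0.051)^2 + (0.631)^2 = 1.413083.
  rho(2) = -0.019041 / 1.413083 = -0.0135.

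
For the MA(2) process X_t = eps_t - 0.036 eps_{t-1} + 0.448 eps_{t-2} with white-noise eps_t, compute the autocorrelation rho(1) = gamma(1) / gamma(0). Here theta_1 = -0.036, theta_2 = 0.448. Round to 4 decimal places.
\rho(1) = -0.0434

For an MA(q) process with theta_0 = 1, the autocovariance is
  gamma(k) = sigma^2 * sum_{i=0..q-k} theta_i * theta_{i+k},
and rho(k) = gamma(k) / gamma(0). Sigma^2 cancels.
  numerator   = (1)*(-0.036) + (-0.036)*(0.448) = -0.052128.
  denominator = (1)^2 + (-0.036)^2 + (0.448)^2 = 1.202.
  rho(1) = -0.052128 / 1.202 = -0.0434.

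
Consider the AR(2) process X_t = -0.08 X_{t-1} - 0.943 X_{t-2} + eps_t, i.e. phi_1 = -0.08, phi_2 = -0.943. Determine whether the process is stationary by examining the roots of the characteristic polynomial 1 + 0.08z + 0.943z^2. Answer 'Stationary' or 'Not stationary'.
\text{Stationary}

The AR(p) characteristic polynomial is P(z) = 1 + 0.08z + 0.943z^2.
Stationarity requires all roots to lie outside the unit circle, i.e. |z| > 1 for every root.
Set 1 + (0.08) z + (0.943) z^2 = 0, i.e. a z^2 + b z + c = 0 with a = 0.943, b = 0.08, c = 1.
Discriminant D = b^2 - 4ac = (0.08)^2 - 4*(0.943)*1 = 0.0064 - (3.772) = -3.7656.
D < 0, so the roots are the complex-conjugate pair z = (-b +/- i sqrt(-D)) / (2a) = -0.0424 +/- 1.0289i.
For a conjugate pair |z|^2 = z * conj(z) = (product of roots) = c/a = 1/(0.943) = 1.060445, so |z| = sqrt(1.060445) = 1.0298 for both roots.
Moduli of all roots: 1.0298, 1.0298.
All moduli strictly greater than 1? Yes.
Verdict: Stationary.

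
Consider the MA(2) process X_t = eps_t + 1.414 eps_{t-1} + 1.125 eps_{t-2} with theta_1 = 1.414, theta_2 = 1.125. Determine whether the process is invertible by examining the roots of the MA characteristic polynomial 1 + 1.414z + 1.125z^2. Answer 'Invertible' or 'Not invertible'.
\text{Not invertible}

The MA(q) characteristic polynomial is P(z) = 1 + 1.414z + 1.125z^2.
Invertibility requires all roots to lie outside the unit circle, i.e. |z| > 1 for every root.
Set 1 + (1.414) z + (1.125) z^2 = 0, i.e. a z^2 + b z + c = 0 with a = 1.125, b = 1.414, c = 1.
Discriminant D = b^2 - 4ac = (1.414)^2 - 4*(1.125)*1 = 1.999396 - (4.5) = -2.500604.
D < 0, so the roots are the complex-conjugate pair z = (-b +/- i sqrt(-D)) / (2a) = -0.6284 +/- 0.7028i.
For a conjugate pair |z|^2 = z * conj(z) = (product of roots) = c/a = 1/(1.125) = 0.888889, so |z| = sqrt(0.888889) = 0.9428 for both roots.
Moduli of all roots: 0.9428, 0.9428.
All moduli strictly greater than 1? No.
Verdict: Not invertible.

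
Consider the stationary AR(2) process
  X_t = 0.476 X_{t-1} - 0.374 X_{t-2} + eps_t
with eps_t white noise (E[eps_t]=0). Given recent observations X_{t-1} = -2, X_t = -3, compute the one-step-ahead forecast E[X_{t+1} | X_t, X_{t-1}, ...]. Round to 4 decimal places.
E[X_{t+1} \mid \mathcal F_t] = -0.6800

For an AR(p) model X_t = c + sum_i phi_i X_{t-i} + eps_t, the
one-step-ahead conditional mean is
  E[X_{t+1} | X_t, ...] = c + sum_i phi_i X_{t+1-i}.
Substitute known values:
  E[X_{t+1} | ...] = (0.476) * (-3) + (-0.374) * (-2)
                   = -0.6800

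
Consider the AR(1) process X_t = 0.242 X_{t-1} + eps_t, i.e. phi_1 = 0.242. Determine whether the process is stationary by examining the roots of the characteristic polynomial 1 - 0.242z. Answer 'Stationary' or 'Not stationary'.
\text{Stationary}

The AR(p) characteristic polynomial is P(z) = 1 - 0.242z.
Stationarity requires all roots to lie outside the unit circle, i.e. |z| > 1 for every root.
This is linear in z: 1 + (-0.242) z = 0  =>  z = -1/(-0.242) = 4.132231,  |z| = 4.132231.
Moduli of all roots: 4.1322.
All moduli strictly greater than 1? Yes.
Verdict: Stationary.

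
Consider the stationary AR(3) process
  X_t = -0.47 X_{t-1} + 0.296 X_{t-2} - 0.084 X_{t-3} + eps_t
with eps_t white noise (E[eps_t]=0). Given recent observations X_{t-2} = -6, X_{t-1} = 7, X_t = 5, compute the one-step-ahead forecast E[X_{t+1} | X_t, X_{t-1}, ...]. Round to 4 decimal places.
E[X_{t+1} \mid \mathcal F_t] = 0.2260

For an AR(p) model X_t = c + sum_i phi_i X_{t-i} + eps_t, the
one-step-ahead conditional mean is
  E[X_{t+1} | X_t, ...] = c + sum_i phi_i X_{t+1-i}.
Substitute known values:
  E[X_{t+1} | ...] = (-0.47) * (5) + (0.296) * (7) + (-0.084) * (-6)
                   = 0.2260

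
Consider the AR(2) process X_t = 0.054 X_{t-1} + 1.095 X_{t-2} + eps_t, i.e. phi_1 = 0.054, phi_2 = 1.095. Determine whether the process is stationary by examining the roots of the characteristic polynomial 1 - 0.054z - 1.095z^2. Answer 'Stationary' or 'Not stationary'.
\text{Not stationary}

The AR(p) characteristic polynomial is P(z) = 1 - 0.054z - 1.095z^2.
Stationarity requires all roots to lie outside the unit circle, i.e. |z| > 1 for every root.
Set 1 + (-0.054) z + (-1.095) z^2 = 0, i.e. a z^2 + b z + c = 0 with a = -1.095, b = -0.054, c = 1.
Discriminant D = b^2 - 4ac = (-0.054)^2 - 4*(-1.095)*1 = 0.002916 - (-4.38) = 4.382916.
D >= 0, so the roots are real: z = (-b +/- sqrt(D)) / (2a) = (0.054 +/- 2.093541) / (-2.19).
  z_1 = (0.054 + 2.093541) / (-2.19) = -0.9806,   |z_1| = 0.9806.
  z_2 = (0.054 - 2.093541) / (-2.19) = 0.9313,   |z_2| = 0.9313.
Moduli of all roots: 0.9806, 0.9313.
All moduli strictly greater than 1? No.
Verdict: Not stationary.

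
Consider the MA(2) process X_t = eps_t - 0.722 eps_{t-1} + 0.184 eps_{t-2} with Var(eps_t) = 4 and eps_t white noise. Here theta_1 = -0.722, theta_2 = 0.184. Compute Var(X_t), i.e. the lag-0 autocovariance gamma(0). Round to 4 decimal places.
\gamma(0) = 6.2206

For an MA(q) process X_t = eps_t + sum_i theta_i eps_{t-i} with
Var(eps_t) = sigma^2, the variance is
  gamma(0) = sigma^2 * (1 + sum_i theta_i^2).
  sum_i theta_i^2 = (-0.722)^2 + (0.184)^2 = 0.521284 + 0.033856 = 0.55514.
  gamma(0) = 4 * (1 + 0.55514) = 4 * 1.55514 = 6.22056, which rounds to 6.2206.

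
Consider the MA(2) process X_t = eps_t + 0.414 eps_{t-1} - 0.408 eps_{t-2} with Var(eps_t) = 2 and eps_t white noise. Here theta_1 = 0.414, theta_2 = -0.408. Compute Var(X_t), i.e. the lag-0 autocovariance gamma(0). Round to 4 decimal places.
\gamma(0) = 2.6757

For an MA(q) process X_t = eps_t + sum_i theta_i eps_{t-i} with
Var(eps_t) = sigma^2, the variance is
  gamma(0) = sigma^2 * (1 + sum_i theta_i^2).
  sum_i theta_i^2 = (0.414)^2 + (-0.408)^2 = 0.171396 + 0.166464 = 0.33786.
  gamma(0) = 2 * (1 + 0.33786) = 2 * 1.33786 = 2.67572, which rounds to 2.6757.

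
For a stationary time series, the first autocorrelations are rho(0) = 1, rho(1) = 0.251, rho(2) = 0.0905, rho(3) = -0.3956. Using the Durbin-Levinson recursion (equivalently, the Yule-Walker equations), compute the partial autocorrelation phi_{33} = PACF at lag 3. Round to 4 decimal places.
\phi_{33} = -0.4540

The PACF at lag k is phi_{kk}, the last component of the solution
to the Yule-Walker system G_k phi = r_k where
  (G_k)_{ij} = rho(|i - j|), (r_k)_i = rho(i), i,j = 1..k.
Equivalently, Durbin-Levinson gives phi_{kk} iteratively:
  phi_{11} = rho(1)
  phi_{kk} = [rho(k) - sum_{j=1..k-1} phi_{k-1,j} rho(k-j)]
            / [1 - sum_{j=1..k-1} phi_{k-1,j} rho(j)],
  phi_{k,j} = phi_{k-1,j} - phi_{kk} phi_{k-1,k-j},  j = 1..k-1.
Step k = 1:
  phi_11 = rho(1) = 0.251.
Step k = 2:
  phi_22 = [rho(2) - phi_11 rho(1)] / [1 - phi_11 rho(1)] = [0.0905 - (0.251)(0.251)] / [1 - (0.251)(0.251)]
         = 0.027499 / 0.936999 = 0.029348.
  Update: phi_21 = phi_11 - phi_22 phi_11 = 0.251 - (0.029348)(0.251) = 0.243634.
Step k = 3:
  phi_33 = [rho(3) - phi_21 rho(2) - phi_22 rho(1)] / [1 - phi_21 rho(1) - phi_22 rho(2)]
    numerator   = -0.3956 - (0.243634)(0.0905) - (0.029348)(0.251) = -0.42501518
    denominator = 1 - (0.243634)(0.251) - (0.029348)(0.0905) = 0.93619196
  phi_33 = -0.42501518 / 0.93619196 = -0.454.
Therefore phi_{33} = -0.4540.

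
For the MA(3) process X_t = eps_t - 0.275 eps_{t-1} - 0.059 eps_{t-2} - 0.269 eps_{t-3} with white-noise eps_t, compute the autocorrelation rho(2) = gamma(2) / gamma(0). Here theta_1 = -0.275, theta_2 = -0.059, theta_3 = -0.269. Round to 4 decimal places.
\rho(2) = 0.0130

For an MA(q) process with theta_0 = 1, the autocovariance is
  gamma(k) = sigma^2 * sum_{i=0..q-k} theta_i * theta_{i+k},
and rho(k) = gamma(k) / gamma(0). Sigma^2 cancels.
  numerator   = (1)*(-0.059) + (-0.275)*(-0.269) = 0.014975.
  denominator = (1)^2 + (-0.275)^2 + (-0.059)^2 + (-0.269)^2 = 1.151467.
  rho(2) = 0.014975 / 1.151467 = 0.0130.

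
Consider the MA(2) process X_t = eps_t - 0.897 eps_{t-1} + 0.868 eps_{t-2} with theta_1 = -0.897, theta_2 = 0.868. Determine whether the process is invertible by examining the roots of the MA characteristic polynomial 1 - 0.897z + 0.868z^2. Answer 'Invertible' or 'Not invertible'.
\text{Invertible}

The MA(q) characteristic polynomial is P(z) = 1 - 0.897z + 0.868z^2.
Invertibility requires all roots to lie outside the unit circle, i.e. |z| > 1 for every root.
Set 1 + (-0.897) z + (0.868) z^2 = 0, i.e. a z^2 + b z + c = 0 with a = 0.868, b = -0.897, c = 1.
Discriminant D = b^2 - 4ac = (-0.897)^2 - 4*(0.868)*1 = 0.804609 - (3.472) = -2.667391.
D < 0, so the roots are the complex-conjugate pair z = (-b +/- i sqrt(-D)) / (2a) = 0.5167 +/- 0.9408i.
For a conjugate pair |z|^2 = z * conj(z) = (product of roots) = c/a = 1/(0.868) = 1.152074, so |z| = sqrt(1.152074) = 1.0733 for both roots.
Moduli of all roots: 1.0733, 1.0733.
All moduli strictly greater than 1? Yes.
Verdict: Invertible.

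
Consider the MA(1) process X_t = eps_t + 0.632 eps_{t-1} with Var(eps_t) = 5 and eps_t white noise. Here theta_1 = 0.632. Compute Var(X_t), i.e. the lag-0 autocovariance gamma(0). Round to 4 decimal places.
\gamma(0) = 6.9971

For an MA(q) process X_t = eps_t + sum_i theta_i eps_{t-i} with
Var(eps_t) = sigma^2, the variance is
  gamma(0) = sigma^2 * (1 + sum_i theta_i^2).
  sum_i theta_i^2 = (0.632)^2 = 0.399424.
  gamma(0) = 5 * (1 + 0.399424) = 5 * 1.399424 = 6.99712, which rounds to 6.9971.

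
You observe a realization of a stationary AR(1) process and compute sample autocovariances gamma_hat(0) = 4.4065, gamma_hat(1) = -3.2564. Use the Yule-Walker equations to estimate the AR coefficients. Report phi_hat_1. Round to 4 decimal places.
\hat\phi_{1} = -0.7390

The Yule-Walker equations for an AR(p) process read, in matrix form,
  Gamma_p phi = r_p,   with   (Gamma_p)_{ij} = gamma(|i - j|),
                       (r_p)_i = gamma(i),   i,j = 1..p.
Substitute the sample gammas (Toeplitz matrix and right-hand side of size 1):
  Gamma_p = [[4.4065]]
  r_p     = [-3.2564]
With p = 1 this is the single equation gamma(0) phi_1 = gamma(1):
  phi_hat_1 = gamma(1) / gamma(0) = -3.2564 / 4.4065 = -0.7390.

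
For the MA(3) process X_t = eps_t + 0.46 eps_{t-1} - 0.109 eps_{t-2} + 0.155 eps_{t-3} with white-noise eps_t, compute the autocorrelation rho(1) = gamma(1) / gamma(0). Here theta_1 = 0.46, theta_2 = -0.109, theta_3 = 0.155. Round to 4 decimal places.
\rho(1) = 0.3150

For an MA(q) process with theta_0 = 1, the autocovariance is
  gamma(k) = sigma^2 * sum_{i=0..q-k} theta_i * theta_{i+k},
and rho(k) = gamma(k) / gamma(0). Sigma^2 cancels.
  numerator   = (1)*(0.46) + (0.46)*(-0.109) + (-0.109)*(0.155) = 0.392965.
  denominator = (1)^2 + (0.46)^2 + (-0.109)^2 + (0.155)^2 = 1.247506.
  rho(1) = 0.392965 / 1.247506 = 0.3150.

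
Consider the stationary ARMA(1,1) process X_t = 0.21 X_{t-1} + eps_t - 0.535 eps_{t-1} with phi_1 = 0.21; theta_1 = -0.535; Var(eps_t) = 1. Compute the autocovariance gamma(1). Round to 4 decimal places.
\gamma(1) = -0.3018

Multiply the model equation by X_{t-k} and take expectations. With theta_0 = psi_0 = 1 and psi_j the MA(infinity) weights, this gives
  gamma(k) - sum_i phi_i gamma(k-i) = c_k,
  c_k = sigma^2 * sum_{j=k..q} theta_j psi_{j-k}   (c_k = 0 for k > q),
using gamma(-m) = gamma(m).
psi-weights needed (psi_j = theta_j + sum_i phi_i psi_{j-i}):
  psi_1 = theta_1 + phi_1 = -0.535 + (0.21) = -0.325
Right-hand sides:
  c_0 = sigma^2 (1 + theta_1 psi_1) = 1 * (1 + (-0.535)(-0.325)) = 1 * 1.173875 = 1.173875
  c_1 = sigma^2 theta_1 = 1 * (-0.535) = -0.535
  c_2 = 0
Equations for k = 0 and k = 1 (AR order 1):
  gamma(0) = phi_1 gamma(1) + c_0
  gamma(1) = phi_1 gamma(0) + c_1
Substituting the second into the first: gamma(0) (1 - phi_1^2) = c_0 + phi_1 c_1, so
  gamma(0) = (c_0 + phi_1 c_1) / (1 - phi_1^2) = (1.173875 + (0.21)(-0.535)) / (1 - (0.21)^2) = 1.061525 / 0.9559 = 1.110498.
  gamma(1) = phi_1 gamma(0) + c_1 = (0.21)(1.110498) + (-0.535) = -0.301795.
Therefore gamma(1) = -0.3018 (to 4 decimal places).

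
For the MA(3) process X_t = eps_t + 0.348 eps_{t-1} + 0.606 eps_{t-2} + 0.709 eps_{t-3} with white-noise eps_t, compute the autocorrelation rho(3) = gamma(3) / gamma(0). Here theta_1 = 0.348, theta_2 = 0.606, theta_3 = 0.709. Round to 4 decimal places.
\rho(3) = 0.3561

For an MA(q) process with theta_0 = 1, the autocovariance is
  gamma(k) = sigma^2 * sum_{i=0..q-k} theta_i * theta_{i+k},
and rho(k) = gamma(k) / gamma(0). Sigma^2 cancels.
  numerator   = (1)*(0.709) = 0.709.
  denominator = (1)^2 + (0.348)^2 + (0.606)^2 + (0.709)^2 = 1.991021.
  rho(3) = 0.709 / 1.991021 = 0.3561.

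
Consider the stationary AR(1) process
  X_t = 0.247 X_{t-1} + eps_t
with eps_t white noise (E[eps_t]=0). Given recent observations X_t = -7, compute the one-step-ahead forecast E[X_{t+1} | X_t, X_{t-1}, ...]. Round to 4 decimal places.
E[X_{t+1} \mid \mathcal F_t] = -1.7290

For an AR(p) model X_t = c + sum_i phi_i X_{t-i} + eps_t, the
one-step-ahead conditional mean is
  E[X_{t+1} | X_t, ...] = c + sum_i phi_i X_{t+1-i}.
Substitute known values:
  E[X_{t+1} | ...] = (0.247) * (-7)
                   = -1.7290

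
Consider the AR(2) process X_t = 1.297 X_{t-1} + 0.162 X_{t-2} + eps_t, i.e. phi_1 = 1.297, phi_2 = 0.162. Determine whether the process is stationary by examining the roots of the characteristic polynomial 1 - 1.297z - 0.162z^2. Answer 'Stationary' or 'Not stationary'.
\text{Not stationary}

The AR(p) characteristic polynomial is P(z) = 1 - 1.297z - 0.162z^2.
Stationarity requires all roots to lie outside the unit circle, i.e. |z| > 1 for every root.
Set 1 + (-1.297) z + (-0.162) z^2 = 0, i.e. a z^2 + b z + c = 0 with a = -0.162, b = -1.297, c = 1.
Discriminant D = b^2 - 4ac = (-1.297)^2 - 4*(-0.162)*1 = 1.682209 - (-0.648) = 2.330209.
D >= 0, so the roots are real: z = (-b +/- sqrt(D)) / (2a) = (1.297 +/- 1.526502) / (-0.324).
  z_1 = (1.297 + 1.526502) / (-0.324) = -8.7145,   |z_1| = 8.7145.
  z_2 = (1.297 - 1.526502) / (-0.324) = 0.7083,   |z_2| = 0.7083.
Moduli of all roots: 8.7145, 0.7083.
All moduli strictly greater than 1? No.
Verdict: Not stationary.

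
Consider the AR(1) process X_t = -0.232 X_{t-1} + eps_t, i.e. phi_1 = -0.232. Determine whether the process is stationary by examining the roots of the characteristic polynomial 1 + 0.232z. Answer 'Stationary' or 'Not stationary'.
\text{Stationary}

The AR(p) characteristic polynomial is P(z) = 1 + 0.232z.
Stationarity requires all roots to lie outside the unit circle, i.e. |z| > 1 for every root.
This is linear in z: 1 + (0.232) z = 0  =>  z = -1/(0.232) = -4.310345,  |z| = 4.310345.
Moduli of all roots: 4.3103.
All moduli strictly greater than 1? Yes.
Verdict: Stationary.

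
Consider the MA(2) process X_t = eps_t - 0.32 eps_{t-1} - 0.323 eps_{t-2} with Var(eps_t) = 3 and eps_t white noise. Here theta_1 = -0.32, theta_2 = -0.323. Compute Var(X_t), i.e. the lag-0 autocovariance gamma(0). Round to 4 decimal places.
\gamma(0) = 3.6202

For an MA(q) process X_t = eps_t + sum_i theta_i eps_{t-i} with
Var(eps_t) = sigma^2, the variance is
  gamma(0) = sigma^2 * (1 + sum_i theta_i^2).
  sum_i theta_i^2 = (-0.32)^2 + (-0.323)^2 = 0.1024 + 0.104329 = 0.206729.
  gamma(0) = 3 * (1 + 0.206729) = 3 * 1.206729 = 3.620187, which rounds to 3.6202.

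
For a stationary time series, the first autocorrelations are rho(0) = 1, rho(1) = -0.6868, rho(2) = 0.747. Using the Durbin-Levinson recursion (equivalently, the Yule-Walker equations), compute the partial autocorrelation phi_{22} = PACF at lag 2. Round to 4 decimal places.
\phi_{22} = 0.5211

The PACF at lag k is phi_{kk}, the last component of the solution
to the Yule-Walker system G_k phi = r_k where
  (G_k)_{ij} = rho(|i - j|), (r_k)_i = rho(i), i,j = 1..k.
Equivalently, Durbin-Levinson gives phi_{kk} iteratively:
  phi_{11} = rho(1)
  phi_{kk} = [rho(k) - sum_{j=1..k-1} phi_{k-1,j} rho(k-j)]
            / [1 - sum_{j=1..k-1} phi_{k-1,j} rho(j)],
  phi_{k,j} = phi_{k-1,j} - phi_{kk} phi_{k-1,k-j},  j = 1..k-1.
Step k = 1:
  phi_11 = rho(1) = -0.6868.
Step k = 2:
  phi_22 = [rho(2) - phi_11 rho(1)] / [1 - phi_11 rho(1)] = [0.747 - (-0.6868)(-0.6868)] / [1 - (-0.6868)(-0.6868)]
         = 0.27530576 / 0.52830576 = 0.5211.
Therefore phi_{22} = 0.5211.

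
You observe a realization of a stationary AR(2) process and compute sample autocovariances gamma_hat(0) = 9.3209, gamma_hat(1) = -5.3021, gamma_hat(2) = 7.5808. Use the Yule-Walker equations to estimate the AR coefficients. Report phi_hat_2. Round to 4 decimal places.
\hat\phi_{2} = 0.7240

The Yule-Walker equations for an AR(p) process read, in matrix form,
  Gamma_p phi = r_p,   with   (Gamma_p)_{ij} = gamma(|i - j|),
                       (r_p)_i = gamma(i),   i,j = 1..p.
Substitute the sample gammas (Toeplitz matrix and right-hand side of size 2):
  Gamma_p = [[9.3209, -5.3021], [-5.3021, 9.3209]]
  r_p     = [-5.3021, 7.5808]
Written out:
  9.3209 phi_1 - 5.3021 phi_2 = -5.3021
  -5.3021 phi_1 + 9.3209 phi_2 = 7.5808
Solve by Cramer's rule:
  det = gamma(0)^2 - gamma(1)^2 = (9.3209)^2 - (-5.3021)^2 = 86.87917681 - 28.11226441 = 58.7669124
  phi_hat_1 = [gamma(1) gamma(0) - gamma(1) gamma(2)] / det = [(-5.3021)(9.3209) - (-5.3021)(7.5808)] / 58.7669124 = -9.22618421 / 58.7669124 = -0.157
  phi_hat_2 = [gamma(0) gamma(2) - gamma(1)^2] / det = [(9.3209)(7.5808) - (-5.3021)^2] / 58.7669124 = 42.54761431 / 58.7669124 = 0.724
So phi_hat = [-0.1570, 0.7240].
Therefore phi_hat_2 = 0.7240.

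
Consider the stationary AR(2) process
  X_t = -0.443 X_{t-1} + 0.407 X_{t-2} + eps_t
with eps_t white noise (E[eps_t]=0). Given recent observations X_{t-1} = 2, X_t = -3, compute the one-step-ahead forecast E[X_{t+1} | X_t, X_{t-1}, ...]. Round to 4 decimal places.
E[X_{t+1} \mid \mathcal F_t] = 2.1430

For an AR(p) model X_t = c + sum_i phi_i X_{t-i} + eps_t, the
one-step-ahead conditional mean is
  E[X_{t+1} | X_t, ...] = c + sum_i phi_i X_{t+1-i}.
Substitute known values:
  E[X_{t+1} | ...] = (-0.443) * (-3) + (0.407) * (2)
                   = 2.1430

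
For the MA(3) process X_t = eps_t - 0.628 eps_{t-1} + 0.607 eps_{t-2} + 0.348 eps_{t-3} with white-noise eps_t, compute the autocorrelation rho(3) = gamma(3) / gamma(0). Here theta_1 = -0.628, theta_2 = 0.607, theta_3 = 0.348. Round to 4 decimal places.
\rho(3) = 0.1847

For an MA(q) process with theta_0 = 1, the autocovariance is
  gamma(k) = sigma^2 * sum_{i=0..q-k} theta_i * theta_{i+k},
and rho(k) = gamma(k) / gamma(0). Sigma^2 cancels.
  numerator   = (1)*(0.348) = 0.348.
  denominator = (1)^2 + (-0.628)^2 + (0.607)^2 + (0.348)^2 = 1.883937.
  rho(3) = 0.348 / 1.883937 = 0.1847.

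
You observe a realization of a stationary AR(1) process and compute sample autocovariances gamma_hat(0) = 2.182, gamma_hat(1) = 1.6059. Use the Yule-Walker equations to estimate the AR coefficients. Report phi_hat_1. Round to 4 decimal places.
\hat\phi_{1} = 0.7360

The Yule-Walker equations for an AR(p) process read, in matrix form,
  Gamma_p phi = r_p,   with   (Gamma_p)_{ij} = gamma(|i - j|),
                       (r_p)_i = gamma(i),   i,j = 1..p.
Substitute the sample gammas (Toeplitz matrix and right-hand side of size 1):
  Gamma_p = [[2.182]]
  r_p     = [1.6059]
With p = 1 this is the single equation gamma(0) phi_1 = gamma(1):
  phi_hat_1 = gamma(1) / gamma(0) = 1.6059 / 2.182 = 0.7360.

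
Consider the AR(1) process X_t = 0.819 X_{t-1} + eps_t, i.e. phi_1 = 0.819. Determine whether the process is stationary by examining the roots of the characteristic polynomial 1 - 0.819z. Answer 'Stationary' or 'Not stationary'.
\text{Stationary}

The AR(p) characteristic polynomial is P(z) = 1 - 0.819z.
Stationarity requires all roots to lie outside the unit circle, i.e. |z| > 1 for every root.
This is linear in z: 1 + (-0.819) z = 0  =>  z = -1/(-0.819) = 1.221001,  |z| = 1.221001.
Moduli of all roots: 1.2210.
All moduli strictly greater than 1? Yes.
Verdict: Stationary.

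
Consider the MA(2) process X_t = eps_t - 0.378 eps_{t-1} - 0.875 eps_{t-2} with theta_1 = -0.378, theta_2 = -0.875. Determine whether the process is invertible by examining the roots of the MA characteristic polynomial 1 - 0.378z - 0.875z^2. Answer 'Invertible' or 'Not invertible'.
\text{Not invertible}

The MA(q) characteristic polynomial is P(z) = 1 - 0.378z - 0.875z^2.
Invertibility requires all roots to lie outside the unit circle, i.e. |z| > 1 for every root.
Set 1 + (-0.378) z + (-0.875) z^2 = 0, i.e. a z^2 + b z + c = 0 with a = -0.875, b = -0.378, c = 1.
Discriminant D = b^2 - 4ac = (-0.378)^2 - 4*(-0.875)*1 = 0.142884 - (-3.5) = 3.642884.
D >= 0, so the roots are real: z = (-b +/- sqrt(D)) / (2a) = (0.378 +/- 1.908634) / (-1.75).
  z_1 = (0.378 + 1.908634) / (-1.75) = -1.3066,   |z_1| = 1.3066.
  z_2 = (0.378 - 1.908634) / (-1.75) = 0.8746,   |z_2| = 0.8746.
Moduli of all roots: 1.3066, 0.8746.
All moduli strictly greater than 1? No.
Verdict: Not invertible.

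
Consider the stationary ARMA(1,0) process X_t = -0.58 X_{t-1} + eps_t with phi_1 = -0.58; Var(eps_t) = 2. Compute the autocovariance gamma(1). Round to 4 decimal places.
\gamma(1) = -1.7480

Multiply the model equation by X_{t-k} and take expectations. With theta_0 = psi_0 = 1 and psi_j the MA(infinity) weights, this gives
  gamma(k) - sum_i phi_i gamma(k-i) = c_k,
  c_k = sigma^2 * sum_{j=k..q} theta_j psi_{j-k}   (c_k = 0 for k > q),
using gamma(-m) = gamma(m).
Pure AR (q = 0): c_0 = sigma^2 = 2, c_k = 0 for k >= 1.
Equations for k = 0 and k = 1 (AR order 1):
  gamma(0) = phi_1 gamma(1) + c_0
  gamma(1) = phi_1 gamma(0) + c_1
Substituting the second into the first: gamma(0) (1 - phi_1^2) = c_0 + phi_1 c_1, so
  gamma(0) = c_0 / (1 - phi_1^2) = 2 / (1 - (-0.58)^2) = 2 / 0.6636 = 3.013864.
  gamma(1) = phi_1 gamma(0) = (-0.58)(3.013864) = -1.748041.
Therefore gamma(1) = -1.7480 (to 4 decimal places).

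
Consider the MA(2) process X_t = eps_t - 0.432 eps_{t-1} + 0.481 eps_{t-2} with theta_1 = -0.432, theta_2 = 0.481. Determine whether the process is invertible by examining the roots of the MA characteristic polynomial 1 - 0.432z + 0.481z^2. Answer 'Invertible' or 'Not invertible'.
\text{Invertible}

The MA(q) characteristic polynomial is P(z) = 1 - 0.432z + 0.481z^2.
Invertibility requires all roots to lie outside the unit circle, i.e. |z| > 1 for every root.
Set 1 + (-0.432) z + (0.481) z^2 = 0, i.e. a z^2 + b z + c = 0 with a = 0.481, b = -0.432, c = 1.
Discriminant D = b^2 - 4ac = (-0.432)^2 - 4*(0.481)*1 = 0.186624 - (1.924) = -1.737376.
D < 0, so the roots are the complex-conjugate pair z = (-b +/- i sqrt(-D)) / (2a) = 0.4491 +/- 1.3702i.
For a conjugate pair |z|^2 = z * conj(z) = (product of roots) = c/a = 1/(0.481) = 2.079002, so |z| = sqrt(2.079002) = 1.4419 for both roots.
Moduli of all roots: 1.4419, 1.4419.
All moduli strictly greater than 1? Yes.
Verdict: Invertible.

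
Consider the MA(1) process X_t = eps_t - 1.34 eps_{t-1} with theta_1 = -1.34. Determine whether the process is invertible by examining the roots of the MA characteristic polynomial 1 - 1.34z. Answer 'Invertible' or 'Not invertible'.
\text{Not invertible}

The MA(q) characteristic polynomial is P(z) = 1 - 1.34z.
Invertibility requires all roots to lie outside the unit circle, i.e. |z| > 1 for every root.
This is linear in z: 1 + (-1.34) z = 0  =>  z = -1/(-1.34) = 0.746269,  |z| = 0.746269.
Moduli of all roots: 0.7463.
All moduli strictly greater than 1? No.
Verdict: Not invertible.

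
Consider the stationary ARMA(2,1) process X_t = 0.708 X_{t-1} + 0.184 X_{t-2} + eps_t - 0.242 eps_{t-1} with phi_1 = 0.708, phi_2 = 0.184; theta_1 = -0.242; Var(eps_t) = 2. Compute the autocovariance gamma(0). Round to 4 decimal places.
\gamma(0) = 5.3482

Multiply the model equation by X_{t-k} and take expectations. With theta_0 = psi_0 = 1 and psi_j the MA(infinity) weights, this gives
  gamma(k) - sum_i phi_i gamma(k-i) = c_k,
  c_k = sigma^2 * sum_{j=k..q} theta_j psi_{j-k}   (c_k = 0 for k > q),
using gamma(-m) = gamma(m).
psi-weights needed (psi_j = theta_j + sum_i phi_i psi_{j-i}):
  psi_1 = theta_1 + phi_1 = -0.242 + (0.708) = 0.466
Right-hand sides:
  c_0 = sigma^2 (1 + theta_1 psi_1) = 2 * (1 + (-0.242)(0.466)) = 2 * 0.887228 = 1.774456
  c_1 = sigma^2 theta_1 = 2 * (-0.242) = -0.484
  c_2 = 0
Equations for k = 0, 1, 2 (AR order 2, c_2 = 0):
  (E0) gamma(0) = phi_1 gamma(1) + phi_2 gamma(2) + c_0
  (E1) gamma(1) = phi_1 gamma(0) + phi_2 gamma(1) + c_1
  (E2) gamma(2) = phi_1 gamma(1) + phi_2 gamma(0)
From (E1): gamma(1) = A gamma(0) + B with
  A = phi_1 / (1 - phi_2) = 0.708 / 0.816 = 0.867647,   B = c_1 / (1 - phi_2) = -0.484 / 0.816 = -0.593137.
Insert (E2) into (E0): gamma(0) (1 - phi_2^2) = phi_1 (1 + phi_2) gamma(1) + c_0.
  phi_1 (1 + phi_2) = (0.708)(1.184) = 0.838272,   1 - phi_2^2 = 0.966144.
Replace gamma(1) by A gamma(0) + B and collect gamma(0):
  gamma(0) [0.966144 - (0.838272)(0.867647)] = (0.838272)(-0.593137) + 1.774456
  gamma(0) * 0.23882 = 1.277246
  gamma(0) = 1.277246 / 0.23882 = 5.348157.
Therefore gamma(0) = 5.3482 (to 4 decimal places).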